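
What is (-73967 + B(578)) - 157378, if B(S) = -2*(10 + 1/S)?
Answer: -66864486/289 ≈ -2.3137e+5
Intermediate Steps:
B(S) = -20 - 2/S
(-73967 + B(578)) - 157378 = (-73967 + (-20 - 2/578)) - 157378 = (-73967 + (-20 - 2*1/578)) - 157378 = (-73967 + (-20 - 1/289)) - 157378 = (-73967 - 5781/289) - 157378 = -21382244/289 - 157378 = -66864486/289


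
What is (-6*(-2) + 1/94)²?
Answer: 1274641/8836 ≈ 144.26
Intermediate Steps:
(-6*(-2) + 1/94)² = (12 + 1/94)² = (1129/94)² = 1274641/8836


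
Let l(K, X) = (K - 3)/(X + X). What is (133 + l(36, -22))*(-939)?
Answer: -496731/4 ≈ -1.2418e+5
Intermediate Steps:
l(K, X) = (-3 + K)/(2*X) (l(K, X) = (-3 + K)/((2*X)) = (-3 + K)*(1/(2*X)) = (-3 + K)/(2*X))
(133 + l(36, -22))*(-939) = (133 + (1/2)*(-3 + 36)/(-22))*(-939) = (133 + (1/2)*(-1/22)*33)*(-939) = (133 - 3/4)*(-939) = (529/4)*(-939) = -496731/4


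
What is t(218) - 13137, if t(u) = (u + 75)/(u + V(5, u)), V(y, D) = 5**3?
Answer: -4505698/343 ≈ -13136.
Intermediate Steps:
V(y, D) = 125
t(u) = (75 + u)/(125 + u) (t(u) = (u + 75)/(u + 125) = (75 + u)/(125 + u))
t(218) - 13137 = (75 + 218)/(125 + 218) - 13137 = 293/343 - 13137 = -4505698/343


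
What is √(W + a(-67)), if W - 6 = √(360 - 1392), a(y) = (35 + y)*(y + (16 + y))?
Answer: √(3782 + 2*I*√258) ≈ 61.499 + 0.2612*I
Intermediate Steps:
a(y) = (16 + 2*y)*(35 + y) (a(y) = (35 + y)*(16 + 2*y) = (16 + 2*y)*(35 + y))
W = 6 + 2*I*√258 (W = 6 + √(360 - 1392) = 6 + √(-1032) = 6 + 2*I*√258 ≈ 6.0 + 32.125*I)
√(W + a(-67)) = √((6 + 2*I*√258) + (560 + 2*(-67)² + 86*(-67))) = √((6 + 2*I*√258) + (560 + 2*4489 - 5762)) = √((6 + 2*I*√258) + (560 + 8978 - 5762)) = √((6 + 2*I*√258) + 3776) = √(3782 + 2*I*√258)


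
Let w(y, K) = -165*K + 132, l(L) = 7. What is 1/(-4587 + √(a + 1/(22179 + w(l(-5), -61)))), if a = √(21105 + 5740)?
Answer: -1/(4587 - √(1/32376 + √26845)) ≈ -0.00021862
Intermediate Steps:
w(y, K) = 132 - 165*K
a = √26845 ≈ 163.84
1/(-4587 + √(a + 1/(22179 + w(l(-5), -61)))) = 1/(-4587 + √(√26845 + 1/(22179 + (132 - 165*(-61))))) = 1/(-4587 + √(√26845 + 1/(22179 + (132 + 10065)))) = 1/(-4587 + √(√26845 + 1/(22179 + 10197))) = 1/(-4587 + √(√26845 + 1/32376)) = 1/(-4587 + √(1/32376 + √26845))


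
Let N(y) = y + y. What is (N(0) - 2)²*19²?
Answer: 1444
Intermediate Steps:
N(y) = 2*y
(N(0) - 2)²*19² = (2*0 - 2)²*19² = (0 - 2)²*361 = (-2)²*361 = 4*361 = 1444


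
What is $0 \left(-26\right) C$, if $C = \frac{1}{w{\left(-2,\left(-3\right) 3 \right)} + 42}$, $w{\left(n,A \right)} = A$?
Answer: $0$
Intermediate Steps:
$C = \frac{1}{33}$ ($C = \frac{1}{\left(-3\right) 3 + 42} = \frac{1}{-9 + 42} = \frac{1}{33} \approx 0.030303$)
$0 \left(-26\right) C = 0 \left(-26\right) \frac{1}{33} = 0 \cdot \frac{1}{33} = 0$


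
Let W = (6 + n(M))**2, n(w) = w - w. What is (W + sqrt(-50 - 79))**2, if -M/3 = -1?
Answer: (36 + I*sqrt(129))**2 ≈ 1167.0 + 817.76*I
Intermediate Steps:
M = 3 (M = -3*(-1) = 3)
n(w) = 0
W = 36 (W = (6 + 0)**2 = 6**2 = 36)
(W + sqrt(-50 - 79))**2 = (36 + sqrt(-50 - 79))**2 = (36 + sqrt(-129))**2 = (36 + I*sqrt(129))**2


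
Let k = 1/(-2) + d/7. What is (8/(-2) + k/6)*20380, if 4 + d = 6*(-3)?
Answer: -657255/7 ≈ -93894.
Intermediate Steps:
d = -22 (d = -4 + 6*(-3) = -4 - 18 = -22)
k = -51/14 (k = 1/(-2) - 22/7 = 1*(-1/2) - 22*1/7 = -1/2 - 22/7 = -51/14 ≈ -3.6429)
(8/(-2) + k/6)*20380 = (8/(-2) - 51/14/6)*20380 = (8*(-1/2) - 51/14*1/6)*20380 = (-4 - 17/28)*20380 = -129/28*20380 = -657255/7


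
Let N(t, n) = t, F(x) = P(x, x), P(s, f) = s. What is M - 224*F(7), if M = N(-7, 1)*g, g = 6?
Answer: -1610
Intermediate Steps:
F(x) = x
M = -42 (M = -7*6 = -42)
M - 224*F(7) = -42 - 224*7 = -42 - 1568 = -1610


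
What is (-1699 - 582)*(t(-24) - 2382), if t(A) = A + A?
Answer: 5542830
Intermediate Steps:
t(A) = 2*A
(-1699 - 582)*(t(-24) - 2382) = (-1699 - 582)*(2*(-24) - 2382) = -2281*(-48 - 2382) = -2281*(-2430) = 5542830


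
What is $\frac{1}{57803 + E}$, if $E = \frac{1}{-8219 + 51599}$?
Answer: $\frac{43380}{2507494141} \approx 1.73 \cdot 10^{-5}$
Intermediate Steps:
$E = \frac{1}{43380} \approx 2.3052 \cdot 10^{-5}$
$\frac{1}{57803 + E} = \frac{1}{57803 + \frac{1}{43380}} = \frac{1}{\frac{2507494141}{43380}} = \frac{43380}{2507494141}$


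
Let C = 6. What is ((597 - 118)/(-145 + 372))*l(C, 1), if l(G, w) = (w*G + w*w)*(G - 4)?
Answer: 6706/227 ≈ 29.542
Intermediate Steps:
l(G, w) = (-4 + G)*(w² + G*w) (l(G, w) = (G*w + w²)*(-4 + G) = (w² + G*w)*(-4 + G) = (-4 + G)*(w² + G*w))
((597 - 118)/(-145 + 372))*l(C, 1) = ((597 - 118)/(-145 + 372))*(1*(6² - 4*6 - 4*1 + 6*1)) = (479/227)*(1*(36 - 24 - 4 + 6)) = (479*(1/227))*(1*14) = (479/227)*14 = 6706/227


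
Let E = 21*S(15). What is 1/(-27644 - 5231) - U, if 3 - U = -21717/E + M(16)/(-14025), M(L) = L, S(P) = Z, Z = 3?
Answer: -44890108957/129100125 ≈ -347.72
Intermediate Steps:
S(P) = 3
E = 63 (E = 21*3 = 63)
U = 34136962/98175 (U = 3 - (-21717/63 + 16/(-14025)) = 3 - (-21717*1/63 + 16*(-1/14025)) = 3 - (-2413/7 - 16/14025) = 3 - 1*(-33842437/98175) = 3 + 33842437/98175 = 34136962/98175 ≈ 347.72)
1/(-27644 - 5231) - U = 1/(-27644 - 5231) - 1*34136962/98175 = 1/(-32875) - 34136962/98175 = -1/32875 - 34136962/98175 = -44890108957/129100125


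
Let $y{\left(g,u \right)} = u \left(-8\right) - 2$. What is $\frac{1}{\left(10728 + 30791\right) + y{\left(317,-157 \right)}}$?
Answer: $\frac{1}{42773} \approx 2.3379 \cdot 10^{-5}$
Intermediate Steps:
$y{\left(g,u \right)} = -2 - 8 u$ ($y{\left(g,u \right)} = - 8 u - 2 = -2 - 8 u$)
$\frac{1}{\left(10728 + 30791\right) + y{\left(317,-157 \right)}} = \frac{1}{\left(10728 + 30791\right) - -1254} = \frac{1}{41519 + \left(-2 + 1256\right)} = \frac{1}{41519 + 1254} = \frac{1}{42773}$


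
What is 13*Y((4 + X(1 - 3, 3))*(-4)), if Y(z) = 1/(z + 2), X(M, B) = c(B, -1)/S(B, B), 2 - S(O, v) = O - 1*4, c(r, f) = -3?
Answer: -13/10 ≈ -1.3000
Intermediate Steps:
S(O, v) = 6 - O (S(O, v) = 2 - (O - 1*4) = 2 - (O - 4) = 2 - (-4 + O) = 2 + (4 - O) = 6 - O)
X(M, B) = -3/(6 - B)
Y(z) = 1/(2 + z)
13*Y((4 + X(1 - 3, 3))*(-4)) = 13/(2 + (4 + 3/(-6 + 3))*(-4)) = 13/(2 + (4 + 3/(-3))*(-4)) = 13/(2 + (4 + 3*(-⅓))*(-4)) = 13/(2 + (4 - 1)*(-4)) = 13/(2 + 3*(-4)) = 13/(2 - 12) = 13/(-10) = 13*(-⅒) = -13/10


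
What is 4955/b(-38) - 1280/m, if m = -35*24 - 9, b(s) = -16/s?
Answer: 79939345/6792 ≈ 11770.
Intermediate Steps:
m = -849 (m = -840 - 9 = -849)
4955/b(-38) - 1280/m = 4955/((-16/(-38))) - 1280/(-849) = 4955/((-16*(-1/38))) - 1280*(-1/849) = 4955/(8/19) + 1280/849 = 4955*(19/8) + 1280/849 = 94145/8 + 1280/849 = 79939345/6792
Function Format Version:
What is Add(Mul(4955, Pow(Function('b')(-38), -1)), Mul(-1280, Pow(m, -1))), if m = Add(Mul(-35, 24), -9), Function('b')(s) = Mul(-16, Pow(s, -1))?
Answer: Rational(79939345, 6792) ≈ 11770.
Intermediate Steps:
m = -849 (m = Add(-840, -9) = -849)
Add(Mul(4955, Pow(Function('b')(-38), -1)), Mul(-1280, Pow(m, -1))) = Add(Mul(4955, Pow(Mul(-16, Pow(-38, -1)), -1)), Mul(-1280, Pow(-849, -1))) = Add(Mul(4955, Pow(Mul(-16, Rational(-1, 38)), -1)), Mul(-1280, Rational(-1, 849))) = Add(Mul(4955, Pow(Rational(8, 19), -1)), Rational(1280, 849)) = Add(Mul(4955, Rational(19, 8)), Rational(1280, 849)) = Add(Rational(94145, 8), Rational(1280, 849)) = Rational(79939345, 6792)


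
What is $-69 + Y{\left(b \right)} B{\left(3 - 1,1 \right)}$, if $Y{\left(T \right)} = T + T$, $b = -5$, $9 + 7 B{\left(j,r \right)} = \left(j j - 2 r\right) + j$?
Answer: $- \frac{433}{7} \approx -61.857$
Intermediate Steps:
$B{\left(j,r \right)} = - \frac{9}{7} - \frac{2 r}{7} + \frac{j}{7} + \frac{j^{2}}{7}$ ($B{\left(j,r \right)} = - \frac{9}{7} + \frac{\left(j j - 2 r\right) + j}{7} = - \frac{9}{7} + \frac{\left(j^{2} - 2 r\right) + j}{7} = - \frac{9}{7} + \frac{j + j^{2} - 2 r}{7} = - \frac{9}{7} + \left(- \frac{2 r}{7} + \frac{j}{7} + \frac{j^{2}}{7}\right) = - \frac{9}{7} - \frac{2 r}{7} + \frac{j}{7} + \frac{j^{2}}{7}$)
$Y{\left(T \right)} = 2 T$
$-69 + Y{\left(b \right)} B{\left(3 - 1,1 \right)} = -69 + 2 \left(-5\right) \left(- \frac{9}{7} - \frac{2}{7} + \frac{3 - 1}{7} + \frac{\left(3 - 1\right)^{2}}{7}\right) = -69 - 10 \left(- \frac{9}{7} - \frac{2}{7} + \frac{1}{7} \cdot 2 + \frac{2^{2}}{7}\right) = -69 - 10 \left(- \frac{9}{7} - \frac{2}{7} + \frac{2}{7} + \frac{1}{7} \cdot 4\right) = -69 - 10 \left(- \frac{9}{7} - \frac{2}{7} + \frac{2}{7} + \frac{4}{7}\right) = -69 - - \frac{50}{7} = -69 + \frac{50}{7} = - \frac{433}{7}$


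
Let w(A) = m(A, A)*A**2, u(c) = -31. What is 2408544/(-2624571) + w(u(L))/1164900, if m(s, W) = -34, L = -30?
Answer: -160637118803/169853486550 ≈ -0.94574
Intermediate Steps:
w(A) = -34*A**2
2408544/(-2624571) + w(u(L))/1164900 = 2408544/(-2624571) - 34*(-31)**2/1164900 = 2408544*(-1/2624571) - 34*961*(1/1164900) = -267616/291619 - 32674*1/1164900 = -267616/291619 - 16337/582450 = -160637118803/169853486550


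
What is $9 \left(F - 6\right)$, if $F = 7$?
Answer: $9$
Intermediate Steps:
$9 \left(F - 6\right) = 9 \left(7 - 6\right) = 9 \cdot 1 = 9$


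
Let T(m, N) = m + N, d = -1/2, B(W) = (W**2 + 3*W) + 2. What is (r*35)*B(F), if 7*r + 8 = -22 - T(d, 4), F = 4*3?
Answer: -30485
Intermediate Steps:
F = 12
B(W) = 2 + W**2 + 3*W
d = -1/2 (d = -1*1/2 = -1/2 ≈ -0.50000)
T(m, N) = N + m
r = -67/14 (r = -8/7 + (-22 - (4 - 1/2))/7 = -8/7 + (-22 - 1*7/2)/7 = -8/7 + (-22 - 7/2)/7 = -8/7 + (1/7)*(-51/2) = -8/7 - 51/14 = -67/14 ≈ -4.7857)
(r*35)*B(F) = (-67/14*35)*(2 + 12**2 + 3*12) = -335*(2 + 144 + 36)/2 = -335/2*182 = -30485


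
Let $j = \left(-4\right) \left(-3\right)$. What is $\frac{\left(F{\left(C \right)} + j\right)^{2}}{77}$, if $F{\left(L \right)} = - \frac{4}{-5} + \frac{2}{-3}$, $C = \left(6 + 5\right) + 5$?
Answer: $\frac{4732}{2475} \approx 1.9119$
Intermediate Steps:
$C = 16$ ($C = 11 + 5 = 16$)
$j = 12$
$F{\left(L \right)} = \frac{2}{15}$ ($F{\left(L \right)} = \left(-4\right) \left(- \frac{1}{5}\right) + 2 \left(- \frac{1}{3}\right) = \frac{4}{5} - \frac{2}{3} = \frac{2}{15}$)
$\frac{\left(F{\left(C \right)} + j\right)^{2}}{77} = \frac{\left(\frac{2}{15} + 12\right)^{2}}{77} = \left(\frac{182}{15}\right)^{2} \cdot \frac{1}{77} = \frac{33124}{225} \cdot \frac{1}{77} = \frac{4732}{2475}$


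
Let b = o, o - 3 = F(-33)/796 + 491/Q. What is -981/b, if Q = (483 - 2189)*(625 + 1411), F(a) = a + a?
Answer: -678076798104/2016220279 ≈ -336.31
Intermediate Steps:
F(a) = 2*a
Q = -3473416 (Q = -1706*2036 = -3473416)
o = 2016220279/691209784 (o = 3 + ((2*(-33))/796 + 491/(-3473416)) = 3 + (-66*1/796 + 491*(-1/3473416)) = 3 + (-33/398 - 491/3473416) = 3 - 57409073/691209784 = 2016220279/691209784 ≈ 2.9169)
b = 2016220279/691209784 ≈ 2.9169
-981/b = -981/2016220279/691209784 = -981*691209784/2016220279 = -678076798104/2016220279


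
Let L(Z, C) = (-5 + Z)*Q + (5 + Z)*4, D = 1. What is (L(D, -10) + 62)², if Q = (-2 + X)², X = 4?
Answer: 4900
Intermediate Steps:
Q = 4 (Q = (-2 + 4)² = 2² = 4)
L(Z, C) = 8*Z (L(Z, C) = (-5 + Z)*4 + (5 + Z)*4 = (-20 + 4*Z) + (20 + 4*Z) = 8*Z)
(L(D, -10) + 62)² = (8*1 + 62)² = (8 + 62)² = 70² = 4900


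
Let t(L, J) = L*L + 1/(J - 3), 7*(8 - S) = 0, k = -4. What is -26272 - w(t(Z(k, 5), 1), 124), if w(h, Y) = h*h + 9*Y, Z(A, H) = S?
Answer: -125681/4 ≈ -31420.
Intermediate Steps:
S = 8 (S = 8 - ⅐*0 = 8 + 0 = 8)
Z(A, H) = 8
t(L, J) = L² + 1/(-3 + J)
w(h, Y) = h² + 9*Y
-26272 - w(t(Z(k, 5), 1), 124) = -26272 - (((1 - 3*8² + 1*8²)/(-3 + 1))² + 9*124) = -26272 - (((1 - 3*64 + 1*64)/(-2))² + 1116) = -26272 - ((-(1 - 192 + 64)/2)² + 1116) = -26272 - ((-½*(-127))² + 1116) = -26272 - ((127/2)² + 1116) = -26272 - (16129/4 + 1116) = -26272 - 1*20593/4 = -26272 - 20593/4 = -125681/4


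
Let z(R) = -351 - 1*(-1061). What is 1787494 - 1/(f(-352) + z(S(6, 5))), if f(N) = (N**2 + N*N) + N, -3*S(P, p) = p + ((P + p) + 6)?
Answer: 443595236003/248166 ≈ 1.7875e+6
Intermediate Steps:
S(P, p) = -2 - 2*p/3 - P/3 (S(P, p) = -(p + ((P + p) + 6))/3 = -(p + (6 + P + p))/3 = -(6 + P + 2*p)/3 = -2 - 2*p/3 - P/3)
f(N) = N + 2*N**2 (f(N) = (N**2 + N**2) + N = 2*N**2 + N = N + 2*N**2)
z(R) = 710 (z(R) = -351 + 1061 = 710)
1787494 - 1/(f(-352) + z(S(6, 5))) = 1787494 - 1/(-352*(1 + 2*(-352)) + 710) = 1787494 - 1/(-352*(1 - 704) + 710) = 1787494 - 1/(-352*(-703) + 710) = 1787494 - 1/(247456 + 710) = 1787494 - 1/248166 = 443595236003/248166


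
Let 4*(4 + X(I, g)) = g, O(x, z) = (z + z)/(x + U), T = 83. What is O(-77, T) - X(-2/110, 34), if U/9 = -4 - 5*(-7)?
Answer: -743/202 ≈ -3.6782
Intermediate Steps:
U = 279 (U = 9*(-4 - 5*(-7)) = 9*(-4 + 35) = 9*31 = 279)
O(x, z) = 2*z/(279 + x) (O(x, z) = (z + z)/(x + 279) = (2*z)/(279 + x) = 2*z/(279 + x))
X(I, g) = -4 + g/4
O(-77, T) - X(-2/110, 34) = 2*83/(279 - 77) - (-4 + (¼)*34) = 2*83/202 - (-4 + 17/2) = 2*83*(1/202) - 1*9/2 = 83/101 - 9/2 = -743/202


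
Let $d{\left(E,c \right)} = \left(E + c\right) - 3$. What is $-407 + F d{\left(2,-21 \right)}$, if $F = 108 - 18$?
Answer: $-2387$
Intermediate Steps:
$F = 90$
$d{\left(E,c \right)} = -3 + E + c$
$-407 + F d{\left(2,-21 \right)} = -407 + 90 \left(-3 + 2 - 21\right) = -407 + 90 \left(-22\right) = -407 - 1980 = -2387$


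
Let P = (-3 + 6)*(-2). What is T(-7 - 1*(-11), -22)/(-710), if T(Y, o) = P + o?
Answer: 14/355 ≈ 0.039437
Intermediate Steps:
P = -6 (P = 3*(-2) = -6)
T(Y, o) = -6 + o
T(-7 - 1*(-11), -22)/(-710) = (-6 - 22)/(-710) = -28*(-1/710) = 14/355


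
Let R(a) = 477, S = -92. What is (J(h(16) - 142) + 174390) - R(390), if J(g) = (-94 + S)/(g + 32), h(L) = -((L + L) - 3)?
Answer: 24174093/139 ≈ 1.7391e+5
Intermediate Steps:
h(L) = 3 - 2*L (h(L) = -(2*L - 3) = -(-3 + 2*L) = 3 - 2*L)
J(g) = -186/(32 + g) (J(g) = (-94 - 92)/(g + 32) = -186/(32 + g))
(J(h(16) - 142) + 174390) - R(390) = (-186/(32 + ((3 - 2*16) - 142)) + 174390) - 1*477 = (-186/(32 + ((3 - 32) - 142)) + 174390) - 477 = (-186/(32 + (-29 - 142)) + 174390) - 477 = (-186/(32 - 171) + 174390) - 477 = (-186/(-139) + 174390) - 477 = (-186*(-1/139) + 174390) - 477 = (186/139 + 174390) - 477 = 24240396/139 - 477 = 24174093/139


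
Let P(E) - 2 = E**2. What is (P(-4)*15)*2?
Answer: 540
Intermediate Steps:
P(E) = 2 + E**2
(P(-4)*15)*2 = ((2 + (-4)**2)*15)*2 = ((2 + 16)*15)*2 = (18*15)*2 = 270*2 = 540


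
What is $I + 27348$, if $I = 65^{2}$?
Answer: $31573$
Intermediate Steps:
$I = 4225$
$I + 27348 = 4225 + 27348 = 31573$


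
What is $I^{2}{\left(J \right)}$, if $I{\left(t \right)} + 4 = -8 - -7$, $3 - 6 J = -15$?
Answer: $25$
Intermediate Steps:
$J = 3$ ($J = \frac{1}{2} - - \frac{5}{2} = \frac{1}{2} + \frac{5}{2} = 3$)
$I{\left(t \right)} = -5$ ($I{\left(t \right)} = -4 - 1 = -5$)
$I^{2}{\left(J \right)} = \left(-5\right)^{2} = 25$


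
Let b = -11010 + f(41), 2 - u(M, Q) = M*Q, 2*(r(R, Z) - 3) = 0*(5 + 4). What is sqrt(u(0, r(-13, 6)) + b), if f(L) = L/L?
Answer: 3*I*sqrt(1223) ≈ 104.91*I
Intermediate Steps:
r(R, Z) = 3 (r(R, Z) = 3 + (0*(5 + 4))/2 = 3 + (0*9)/2 = 3 + (1/2)*0 = 3 + 0 = 3)
u(M, Q) = 2 - M*Q
f(L) = 1
b = -11009 (b = -11010 + 1 = -11009)
sqrt(u(0, r(-13, 6)) + b) = sqrt((2 - 1*0*3) - 11009) = sqrt((2 + 0) - 11009) = sqrt(2 - 11009) = sqrt(-11007) = 3*I*sqrt(1223)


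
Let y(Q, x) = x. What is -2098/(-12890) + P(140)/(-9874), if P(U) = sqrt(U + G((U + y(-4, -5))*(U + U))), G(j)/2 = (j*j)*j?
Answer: 1049/6445 - sqrt(27005076000035)/4937 ≈ -1052.4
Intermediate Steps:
G(j) = 2*j**3 (G(j) = 2*((j*j)*j) = 2*(j**2*j) = 2*j**3)
P(U) = sqrt(U + 16*U**3*(-5 + U)**3) (P(U) = sqrt(U + 2*((U - 5)*(U + U))**3) = sqrt(U + 2*((-5 + U)*(2*U))**3) = sqrt(U + 2*(2*U*(-5 + U))**3) = sqrt(U + 2*(8*U**3*(-5 + U)**3)) = sqrt(U + 16*U**3*(-5 + U)**3))
-2098/(-12890) + P(140)/(-9874) = -2098/(-12890) + sqrt(140 + 16*140**3*(-5 + 140)**3)/(-9874) = -2098*(-1/12890) + sqrt(140 + 16*2744000*135**3)*(-1/9874) = 1049/6445 + sqrt(140 + 16*2744000*2460375)*(-1/9874) = 1049/6445 + sqrt(140 + 108020304000000)*(-1/9874) = 1049/6445 + sqrt(108020304000140)*(-1/9874) = 1049/6445 + (2*sqrt(27005076000035))*(-1/9874) = 1049/6445 - sqrt(27005076000035)/4937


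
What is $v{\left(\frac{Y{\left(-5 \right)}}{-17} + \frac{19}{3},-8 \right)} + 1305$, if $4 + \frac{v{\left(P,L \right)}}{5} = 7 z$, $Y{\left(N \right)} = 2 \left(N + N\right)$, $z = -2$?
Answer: $1215$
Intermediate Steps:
$Y{\left(N \right)} = 4 N$ ($Y{\left(N \right)} = 2 \cdot 2 N = 4 N$)
$v{\left(P,L \right)} = -90$ ($v{\left(P,L \right)} = -20 + 5 \cdot 7 \left(-2\right) = -20 + 5 \left(-14\right) = -20 - 70 = -90$)
$v{\left(\frac{Y{\left(-5 \right)}}{-17} + \frac{19}{3},-8 \right)} + 1305 = -90 + 1305 = 1215$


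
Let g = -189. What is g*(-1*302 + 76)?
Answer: 42714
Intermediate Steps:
g*(-1*302 + 76) = -189*(-1*302 + 76) = -189*(-302 + 76) = -189*(-226) = 42714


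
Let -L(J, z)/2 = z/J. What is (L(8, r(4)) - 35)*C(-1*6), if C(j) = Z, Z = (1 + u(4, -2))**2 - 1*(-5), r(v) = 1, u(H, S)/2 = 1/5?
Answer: -12267/50 ≈ -245.34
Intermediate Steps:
u(H, S) = 2/5
L(J, z) = -2*z/J
Z = 174/25 (Z = (1 + 2/5)**2 - 1*(-5) = (7/5)**2 + 5 = 49/25 + 5 = 174/25 ≈ 6.9600)
C(j) = 174/25
(L(8, r(4)) - 35)*C(-1*6) = (-2*1/8 - 35)*(174/25) = (-2*1*1/8 - 35)*(174/25) = (-1/4 - 35)*(174/25) = -141/4*174/25 = -12267/50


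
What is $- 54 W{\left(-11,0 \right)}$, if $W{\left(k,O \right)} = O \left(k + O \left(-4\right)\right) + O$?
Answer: $0$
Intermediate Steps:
$W{\left(k,O \right)} = O + O \left(k - 4 O\right)$ ($W{\left(k,O \right)} = O \left(k - 4 O\right) + O = O + O \left(k - 4 O\right)$)
$- 54 W{\left(-11,0 \right)} = - 54 \cdot 0 \left(1 - 11 - 0\right) = - 54 \cdot 0 \left(1 - 11 + 0\right) = - 54 \cdot 0 \left(-10\right) = \left(-54\right) 0 = 0$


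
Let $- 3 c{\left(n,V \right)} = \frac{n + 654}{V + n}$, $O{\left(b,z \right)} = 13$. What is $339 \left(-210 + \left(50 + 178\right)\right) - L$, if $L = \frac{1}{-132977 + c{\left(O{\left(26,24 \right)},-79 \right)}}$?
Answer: $\frac{160658209656}{26328779} \approx 6102.0$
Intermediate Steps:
$c{\left(n,V \right)} = - \frac{654 + n}{3 \left(V + n\right)}$ ($c{\left(n,V \right)} = - \frac{\left(n + 654\right) \frac{1}{V + n}}{3} = - \frac{\left(654 + n\right) \frac{1}{V + n}}{3} = - \frac{\frac{1}{V + n} \left(654 + n\right)}{3} = - \frac{654 + n}{3 \left(V + n\right)}$)
$L = - \frac{198}{26328779}$ ($L = \frac{1}{-132977 + \frac{-218 - \frac{13}{3}}{-79 + 13}} = \frac{1}{-132977 + \frac{-218 - \frac{13}{3}}{-66}} = \frac{1}{-132977 - - \frac{667}{198}} = \frac{1}{-132977 + \frac{667}{198}} = \frac{1}{- \frac{26328779}{198}} = - \frac{198}{26328779} \approx -7.5203 \cdot 10^{-6}$)
$339 \left(-210 + \left(50 + 178\right)\right) - L = 339 \left(-210 + \left(50 + 178\right)\right) - - \frac{198}{26328779} = 339 \left(-210 + 228\right) + \frac{198}{26328779} = 339 \cdot 18 + \frac{198}{26328779} = 6102 + \frac{198}{26328779} = \frac{160658209656}{26328779}$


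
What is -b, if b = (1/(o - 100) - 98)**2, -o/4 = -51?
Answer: -103856481/10816 ≈ -9602.1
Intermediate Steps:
o = 204 (o = -4*(-51) = 204)
b = 103856481/10816 (b = (1/(204 - 100) - 98)**2 = (1/104 - 98)**2 = (-10191/104)**2 = 103856481/10816 ≈ 9602.1)
-b = -1*103856481/10816 = -103856481/10816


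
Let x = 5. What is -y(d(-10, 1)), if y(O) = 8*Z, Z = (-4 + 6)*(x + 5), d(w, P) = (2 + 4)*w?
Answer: -160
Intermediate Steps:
d(w, P) = 6*w
Z = 20 (Z = (-4 + 6)*(5 + 5) = 2*10 = 20)
y(O) = 160 (y(O) = 8*20 = 160)
-y(d(-10, 1)) = -1*160 = -160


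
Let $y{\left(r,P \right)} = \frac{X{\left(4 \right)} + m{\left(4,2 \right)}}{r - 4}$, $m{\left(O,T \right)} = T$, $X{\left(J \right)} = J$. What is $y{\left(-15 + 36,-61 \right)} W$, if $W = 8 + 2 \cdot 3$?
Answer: $\frac{84}{17} \approx 4.9412$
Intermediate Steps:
$y{\left(r,P \right)} = \frac{6}{-4 + r}$ ($y{\left(r,P \right)} = \frac{4 + 2}{r - 4} = \frac{6}{-4 + r}$)
$W = 14$ ($W = 8 + 6 = 14$)
$y{\left(-15 + 36,-61 \right)} W = \frac{6}{-4 + \left(-15 + 36\right)} 14 = \frac{6}{-4 + 21} \cdot 14 = \frac{6}{17} \cdot 14 = \frac{84}{17}$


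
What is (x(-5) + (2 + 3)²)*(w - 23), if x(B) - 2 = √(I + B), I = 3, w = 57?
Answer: 918 + 34*I*√2 ≈ 918.0 + 48.083*I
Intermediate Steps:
x(B) = 2 + √(3 + B)
(x(-5) + (2 + 3)²)*(w - 23) = ((2 + √(3 - 5)) + (2 + 3)²)*(57 - 23) = ((2 + √(-2)) + 5²)*34 = ((2 + I*√2) + 25)*34 = (27 + I*√2)*34 = 918 + 34*I*√2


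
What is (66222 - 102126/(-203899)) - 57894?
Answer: 1698172998/203899 ≈ 8328.5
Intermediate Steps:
(66222 - 102126/(-203899)) - 57894 = (66222 - 102126*(-1/203899)) - 57894 = (66222 + 102126/203899) - 57894 = 13502701704/203899 - 57894 = 1698172998/203899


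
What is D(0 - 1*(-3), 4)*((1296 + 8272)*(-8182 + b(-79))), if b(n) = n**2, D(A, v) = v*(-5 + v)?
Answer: 74285952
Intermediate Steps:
D(0 - 1*(-3), 4)*((1296 + 8272)*(-8182 + b(-79))) = (4*(-5 + 4))*((1296 + 8272)*(-8182 + (-79)**2)) = (4*(-1))*(9568*(-8182 + 6241)) = -38272*(-1941) = -4*(-18571488) = 74285952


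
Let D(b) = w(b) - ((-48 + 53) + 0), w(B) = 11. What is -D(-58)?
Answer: -6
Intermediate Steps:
D(b) = 6 (D(b) = 11 - ((-48 + 53) + 0) = 11 - (5 + 0) = 11 - 1*5 = 11 - 5 = 6)
-D(-58) = -1*6 = -6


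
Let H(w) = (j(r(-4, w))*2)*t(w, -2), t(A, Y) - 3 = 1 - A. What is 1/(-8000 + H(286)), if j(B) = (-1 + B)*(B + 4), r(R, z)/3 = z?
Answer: -1/416653976 ≈ -2.4001e-9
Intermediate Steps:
r(R, z) = 3*z
t(A, Y) = 4 - A (t(A, Y) = 3 + (1 - A) = 4 - A)
j(B) = (-1 + B)*(4 + B)
H(w) = (4 - w)*(-8 + 18*w + 18*w²) (H(w) = ((-4 + (3*w)² + 3*(3*w))*2)*(4 - w) = ((-4 + 9*w² + 9*w)*2)*(4 - w) = ((-4 + 9*w + 9*w²)*2)*(4 - w) = (-8 + 18*w + 18*w²)*(4 - w) = (4 - w)*(-8 + 18*w + 18*w²))
1/(-8000 + H(286)) = 1/(-8000 + (-32 - 18*286³ + 54*286² + 80*286)) = 1/(-8000 + (-32 - 18*23393656 + 54*81796 + 22880)) = 1/(-8000 + (-32 - 421085808 + 4416984 + 22880)) = 1/(-8000 - 416645976) = 1/(-416653976) = -1/416653976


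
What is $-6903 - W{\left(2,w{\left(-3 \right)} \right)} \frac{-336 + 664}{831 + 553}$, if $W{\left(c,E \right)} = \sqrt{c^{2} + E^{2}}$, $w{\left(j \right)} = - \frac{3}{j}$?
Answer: $-6903 - \frac{41 \sqrt{5}}{173} \approx -6903.5$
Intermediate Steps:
$W{\left(c,E \right)} = \sqrt{E^{2} + c^{2}}$
$-6903 - W{\left(2,w{\left(-3 \right)} \right)} \frac{-336 + 664}{831 + 553} = -6903 - \sqrt{\left(- \frac{3}{-3}\right)^{2} + 2^{2}} \frac{-336 + 664}{831 + 553} = -6903 - \sqrt{\left(\left(-3\right) \left(- \frac{1}{3}\right)\right)^{2} + 4} \cdot \frac{328}{1384} = -6903 - \sqrt{1^{2} + 4} \cdot 328 \cdot \frac{1}{1384} = -6903 - \sqrt{1 + 4} \cdot \frac{41}{173} = -6903 - \sqrt{5} \cdot \frac{41}{173} = -6903 - \frac{41 \sqrt{5}}{173}$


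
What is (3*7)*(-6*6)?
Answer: -756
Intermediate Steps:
(3*7)*(-6*6) = 21*(-36) = -756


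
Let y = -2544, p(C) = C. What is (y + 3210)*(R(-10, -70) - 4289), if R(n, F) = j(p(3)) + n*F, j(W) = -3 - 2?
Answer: -2393604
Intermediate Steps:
j(W) = -5
R(n, F) = -5 + F*n (R(n, F) = -5 + n*F = -5 + F*n)
(y + 3210)*(R(-10, -70) - 4289) = (-2544 + 3210)*((-5 - 70*(-10)) - 4289) = 666*((-5 + 700) - 4289) = 666*(695 - 4289) = 666*(-3594) = -2393604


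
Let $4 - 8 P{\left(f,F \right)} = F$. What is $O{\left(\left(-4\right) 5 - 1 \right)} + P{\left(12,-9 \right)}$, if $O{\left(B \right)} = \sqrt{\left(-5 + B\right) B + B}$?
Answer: $\frac{13}{8} + 5 \sqrt{21} \approx 24.538$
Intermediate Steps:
$P{\left(f,F \right)} = \frac{1}{2} - \frac{F}{8}$
$O{\left(B \right)} = \sqrt{B + B \left(-5 + B\right)}$ ($O{\left(B \right)} = \sqrt{B \left(-5 + B\right) + B} = \sqrt{B + B \left(-5 + B\right)}$)
$O{\left(\left(-4\right) 5 - 1 \right)} + P{\left(12,-9 \right)} = \sqrt{\left(\left(-4\right) 5 - 1\right) \left(-4 - 21\right)} + \left(\frac{1}{2} - - \frac{9}{8}\right) = \sqrt{\left(-20 - 1\right) \left(-4 - 21\right)} + \left(\frac{1}{2} + \frac{9}{8}\right) = \sqrt{- 21 \left(-4 - 21\right)} + \frac{13}{8} = \sqrt{\left(-21\right) \left(-25\right)} + \frac{13}{8} = \sqrt{525} + \frac{13}{8} = 5 \sqrt{21} + \frac{13}{8} = \frac{13}{8} + 5 \sqrt{21}$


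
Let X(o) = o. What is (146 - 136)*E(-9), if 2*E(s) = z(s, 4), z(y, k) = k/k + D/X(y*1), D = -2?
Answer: 55/9 ≈ 6.1111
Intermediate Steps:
z(y, k) = 1 - 2/y (z(y, k) = k/k - 2/y = 1 - 2/y)
E(s) = (-2 + s)/(2*s) (E(s) = ((-2 + s)/s)/2 = (-2 + s)/(2*s))
(146 - 136)*E(-9) = (146 - 136)*((1/2)*(-2 - 9)/(-9)) = 10*((1/2)*(-1/9)*(-11)) = 10*(11/18) = 55/9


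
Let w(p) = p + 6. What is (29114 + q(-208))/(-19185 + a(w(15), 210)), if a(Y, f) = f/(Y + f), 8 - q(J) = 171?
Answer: -318461/211025 ≈ -1.5091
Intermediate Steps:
q(J) = -163 (q(J) = 8 - 1*171 = 8 - 171 = -163)
w(p) = 6 + p
(29114 + q(-208))/(-19185 + a(w(15), 210)) = (29114 - 163)/(-19185 + 210/((6 + 15) + 210)) = 28951/(-19185 + 210/(21 + 210)) = 28951/(-19185 + 210/231) = 28951/(-19185 + 210*(1/231)) = 28951/(-19185 + 10/11) = 28951/(-211025/11) = 28951*(-11/211025) = -318461/211025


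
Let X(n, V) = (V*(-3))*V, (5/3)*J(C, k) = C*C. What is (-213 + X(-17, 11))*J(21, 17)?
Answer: -762048/5 ≈ -1.5241e+5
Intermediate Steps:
J(C, k) = 3*C²/5 (J(C, k) = 3*(C*C)/5 = 3*C²/5)
X(n, V) = -3*V² (X(n, V) = (-3*V)*V = -3*V²)
(-213 + X(-17, 11))*J(21, 17) = (-213 - 3*11²)*((⅗)*21²) = (-213 - 3*121)*((⅗)*441) = (-213 - 363)*(1323/5) = -576*1323/5 = -762048/5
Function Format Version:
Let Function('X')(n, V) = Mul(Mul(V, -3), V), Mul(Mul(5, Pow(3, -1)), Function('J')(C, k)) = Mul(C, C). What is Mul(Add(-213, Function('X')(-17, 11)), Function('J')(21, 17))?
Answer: Rational(-762048, 5) ≈ -1.5241e+5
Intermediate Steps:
Function('J')(C, k) = Mul(Rational(3, 5), Pow(C, 2)) (Function('J')(C, k) = Mul(Rational(3, 5), Mul(C, C)) = Mul(Rational(3, 5), Pow(C, 2)))
Function('X')(n, V) = Mul(-3, Pow(V, 2)) (Function('X')(n, V) = Mul(Mul(-3, V), V) = Mul(-3, Pow(V, 2)))
Mul(Add(-213, Function('X')(-17, 11)), Function('J')(21, 17)) = Mul(Add(-213, Mul(-3, Pow(11, 2))), Mul(Rational(3, 5), Pow(21, 2))) = Mul(Add(-213, Mul(-3, 121)), Mul(Rational(3, 5), 441)) = Mul(Add(-213, -363), Rational(1323, 5)) = Mul(-576, Rational(1323, 5)) = Rational(-762048, 5)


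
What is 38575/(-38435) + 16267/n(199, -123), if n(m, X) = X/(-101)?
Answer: 12628538384/945501 ≈ 13356.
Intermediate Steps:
n(m, X) = -X/101 (n(m, X) = X*(-1/101) = -X/101)
38575/(-38435) + 16267/n(199, -123) = 38575/(-38435) + 16267/((-1/101*(-123))) = 38575*(-1/38435) + 16267/(123/101) = -7715/7687 + 16267*(101/123) = -7715/7687 + 1642967/123 = 12628538384/945501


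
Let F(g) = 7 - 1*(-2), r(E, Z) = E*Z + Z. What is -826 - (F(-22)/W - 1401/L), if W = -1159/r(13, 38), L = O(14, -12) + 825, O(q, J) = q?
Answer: -41976965/51179 ≈ -820.20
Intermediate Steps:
r(E, Z) = Z + E*Z
F(g) = 9 (F(g) = 7 + 2 = 9)
L = 839 (L = 14 + 825 = 839)
W = -61/28 (W = -1159*1/(38*(1 + 13)) = -1159/(38*14) = -1159/532 = -1159*1/532 = -61/28 ≈ -2.1786)
-826 - (F(-22)/W - 1401/L) = -826 - (9/(-61/28) - 1401/839) = -826 - (9*(-28/61) - 1401*1/839) = -826 - (-252/61 - 1401/839) = -826 - 1*(-296889/51179) = -826 + 296889/51179 = -41976965/51179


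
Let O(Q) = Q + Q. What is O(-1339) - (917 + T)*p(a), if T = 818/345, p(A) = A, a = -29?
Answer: 8274397/345 ≈ 23984.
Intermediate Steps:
T = 818/345 (T = 818*(1/345) = 818/345 ≈ 2.3710)
O(Q) = 2*Q
O(-1339) - (917 + T)*p(a) = 2*(-1339) - (917 + 818/345)*(-29) = -2678 - 317183*(-29)/345 = -2678 - 1*(-9198307/345) = -2678 + 9198307/345 = 8274397/345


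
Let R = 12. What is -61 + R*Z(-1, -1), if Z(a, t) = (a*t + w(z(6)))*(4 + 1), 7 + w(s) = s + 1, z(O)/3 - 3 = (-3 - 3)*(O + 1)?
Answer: -7381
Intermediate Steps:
z(O) = -9 - 18*O (z(O) = 9 + 3*((-3 - 3)*(O + 1)) = 9 + 3*(-6*(1 + O)) = 9 + 3*(-6 - 6*O) = 9 + (-18 - 18*O) = -9 - 18*O)
w(s) = -6 + s (w(s) = -7 + (s + 1) = -7 + (1 + s) = -6 + s)
Z(a, t) = -615 + 5*a*t (Z(a, t) = (a*t + (-6 + (-9 - 18*6)))*(4 + 1) = (a*t + (-6 + (-9 - 108)))*5 = (a*t + (-6 - 117))*5 = (a*t - 123)*5 = (-123 + a*t)*5 = -615 + 5*a*t)
-61 + R*Z(-1, -1) = -61 + 12*(-615 + 5*(-1)*(-1)) = -61 + 12*(-615 + 5) = -61 + 12*(-610) = -61 - 7320 = -7381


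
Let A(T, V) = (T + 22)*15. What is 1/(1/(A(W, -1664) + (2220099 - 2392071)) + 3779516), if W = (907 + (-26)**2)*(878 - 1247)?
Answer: 8933547/33764483823251 ≈ 2.6458e-7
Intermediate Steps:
W = -584127 (W = (907 + 676)*(-369) = 1583*(-369) = -584127)
A(T, V) = 330 + 15*T (A(T, V) = (22 + T)*15 = 330 + 15*T)
1/(1/(A(W, -1664) + (2220099 - 2392071)) + 3779516) = 1/(1/((330 + 15*(-584127)) + (2220099 - 2392071)) + 3779516) = 1/(1/((330 - 8761905) - 171972) + 3779516) = 1/(1/(-8761575 - 171972) + 3779516) = 1/(1/(-8933547) + 3779516) = 1/(-1/8933547 + 3779516) = 1/(33764483823251/8933547) = 8933547/33764483823251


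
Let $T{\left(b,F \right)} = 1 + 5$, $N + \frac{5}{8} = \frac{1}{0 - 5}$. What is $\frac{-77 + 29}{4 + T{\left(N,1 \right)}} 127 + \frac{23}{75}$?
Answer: $- \frac{45697}{75} \approx -609.29$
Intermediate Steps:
$N = - \frac{33}{40}$ ($N = - \frac{5}{8} + \frac{1}{0 - 5} = - \frac{5}{8} + \frac{1}{-5} = - \frac{5}{8} - \frac{1}{5} = - \frac{33}{40} \approx -0.825$)
$T{\left(b,F \right)} = 6$
$\frac{-77 + 29}{4 + T{\left(N,1 \right)}} 127 + \frac{23}{75} = \frac{-77 + 29}{4 + 6} \cdot 127 + \frac{23}{75} = - \frac{48}{10} \cdot 127 + 23 \cdot \frac{1}{75} = \left(-48\right) \frac{1}{10} \cdot 127 + \frac{23}{75} = \left(- \frac{24}{5}\right) 127 + \frac{23}{75} = - \frac{3048}{5} + \frac{23}{75} = - \frac{45697}{75}$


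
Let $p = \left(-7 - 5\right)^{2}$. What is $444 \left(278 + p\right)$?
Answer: $187368$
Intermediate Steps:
$p = 144$ ($p = \left(-12\right)^{2} = 144$)
$444 \left(278 + p\right) = 444 \left(278 + 144\right) = 444 \cdot 422 = 187368$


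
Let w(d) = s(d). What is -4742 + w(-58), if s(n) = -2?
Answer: -4744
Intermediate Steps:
w(d) = -2
-4742 + w(-58) = -4742 - 2 = -4744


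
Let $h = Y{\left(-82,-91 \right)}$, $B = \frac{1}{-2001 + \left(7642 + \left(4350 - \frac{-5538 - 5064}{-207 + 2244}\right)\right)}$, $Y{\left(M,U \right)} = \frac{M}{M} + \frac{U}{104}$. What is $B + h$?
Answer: $\frac{6792855}{54299384} \approx 0.1251$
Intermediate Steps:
$Y{\left(M,U \right)} = 1 + \frac{U}{104}$ ($Y{\left(M,U \right)} = 1 + U \frac{1}{104} = 1 + \frac{U}{104}$)
$B = \frac{679}{6787423}$ ($B = \frac{1}{-2001 + \left(7642 + \left(4350 - - \frac{10602}{2037}\right)\right)} = \frac{1}{-2001 + \left(7642 + \left(4350 - \left(-10602\right) \frac{1}{2037}\right)\right)} = \frac{1}{-2001 + \left(7642 + \left(4350 - - \frac{3534}{679}\right)\right)} = \frac{1}{-2001 + \left(7642 + \left(4350 + \frac{3534}{679}\right)\right)} = \frac{1}{-2001 + \left(7642 + \frac{2957184}{679}\right)} = \frac{1}{-2001 + \frac{8146102}{679}} = \frac{1}{\frac{6787423}{679}} = \frac{679}{6787423} \approx 0.00010004$)
$h = \frac{1}{8}$ ($h = 1 + \frac{1}{104} \left(-91\right) = 1 - \frac{7}{8} = \frac{1}{8} \approx 0.125$)
$B + h = \frac{679}{6787423} + \frac{1}{8} = \frac{6792855}{54299384}$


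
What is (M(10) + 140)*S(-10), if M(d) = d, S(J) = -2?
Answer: -300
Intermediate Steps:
(M(10) + 140)*S(-10) = (10 + 140)*(-2) = 150*(-2) = -300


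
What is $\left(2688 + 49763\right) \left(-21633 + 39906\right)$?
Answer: $958437123$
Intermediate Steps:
$\left(2688 + 49763\right) \left(-21633 + 39906\right) = 52451 \cdot 18273 = 958437123$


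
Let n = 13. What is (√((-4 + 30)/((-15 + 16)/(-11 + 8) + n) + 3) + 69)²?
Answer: 90555/19 + 552*√114/19 ≈ 5076.3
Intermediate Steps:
(√((-4 + 30)/((-15 + 16)/(-11 + 8) + n) + 3) + 69)² = (√((-4 + 30)/((-15 + 16)/(-11 + 8) + 13) + 3) + 69)² = (√(26/(1/(-3) + 13) + 3) + 69)² = (√(26/(1*(-⅓) + 13) + 3) + 69)² = (√(26/(-⅓ + 13) + 3) + 69)² = (√(26/(38/3) + 3) + 69)² = (√(26*(3/38) + 3) + 69)² = (√(39/19 + 3) + 69)² = (√(96/19) + 69)² = (4*√114/19 + 69)² = (69 + 4*√114/19)²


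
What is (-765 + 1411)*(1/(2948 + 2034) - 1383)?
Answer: -2225503915/2491 ≈ -8.9342e+5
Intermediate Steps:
(-765 + 1411)*(1/(2948 + 2034) - 1383) = 646*(1/4982 - 1383) = 646*(-6890105/4982) = -2225503915/2491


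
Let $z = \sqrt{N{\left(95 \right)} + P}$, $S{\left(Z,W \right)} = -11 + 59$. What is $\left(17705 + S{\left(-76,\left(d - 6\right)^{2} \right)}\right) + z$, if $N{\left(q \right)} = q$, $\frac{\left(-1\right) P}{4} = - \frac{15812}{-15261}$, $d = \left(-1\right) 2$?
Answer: $17753 + \frac{\sqrt{21160093767}}{15261} \approx 17763.0$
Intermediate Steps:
$d = -2$
$P = - \frac{63248}{15261}$ ($P = - 4 \left(- \frac{15812}{-15261}\right) = - 4 \left(\left(-15812\right) \left(- \frac{1}{15261}\right)\right) = \left(-4\right) \frac{15812}{15261} = - \frac{63248}{15261} \approx -4.1444$)
$S{\left(Z,W \right)} = 48$
$z = \frac{\sqrt{21160093767}}{15261}$ ($z = \sqrt{95 - \frac{63248}{15261}} = \sqrt{\frac{1386547}{15261}} = \frac{\sqrt{21160093767}}{15261} \approx 9.5318$)
$\left(17705 + S{\left(-76,\left(d - 6\right)^{2} \right)}\right) + z = \left(17705 + 48\right) + \frac{\sqrt{21160093767}}{15261} = 17753 + \frac{\sqrt{21160093767}}{15261}$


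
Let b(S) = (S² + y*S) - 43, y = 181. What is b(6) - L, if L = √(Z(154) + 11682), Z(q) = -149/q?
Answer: 1079 - √277027366/154 ≈ 970.92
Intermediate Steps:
L = √277027366/154 (L = √(-149/154 + 11682) = √(1798879/154) = √277027366/154 ≈ 108.08)
b(S) = -43 + S² + 181*S (b(S) = (S² + 181*S) - 43 = -43 + S² + 181*S)
b(6) - L = (-43 + 6² + 181*6) - √277027366/154 = (-43 + 36 + 1086) - √277027366/154 = 1079 - √277027366/154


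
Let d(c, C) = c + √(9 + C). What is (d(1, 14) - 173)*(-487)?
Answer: 83764 - 487*√23 ≈ 81428.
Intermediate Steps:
(d(1, 14) - 173)*(-487) = ((1 + √(9 + 14)) - 173)*(-487) = ((1 + √23) - 173)*(-487) = (-172 + √23)*(-487) = 83764 - 487*√23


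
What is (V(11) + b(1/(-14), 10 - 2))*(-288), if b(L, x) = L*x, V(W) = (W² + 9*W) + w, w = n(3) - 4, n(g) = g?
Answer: -440352/7 ≈ -62907.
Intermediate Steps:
w = -1 (w = 3 - 4 = -1)
V(W) = -1 + W² + 9*W (V(W) = (W² + 9*W) - 1 = -1 + W² + 9*W)
(V(11) + b(1/(-14), 10 - 2))*(-288) = ((-1 + 11² + 9*11) + (10 - 2)/(-14))*(-288) = ((-1 + 121 + 99) - 1/14*8)*(-288) = (219 - 4/7)*(-288) = (1529/7)*(-288) = -440352/7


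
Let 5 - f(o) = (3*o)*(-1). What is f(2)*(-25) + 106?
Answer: -169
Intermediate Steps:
f(o) = 5 + 3*o (f(o) = 5 - 3*o*(-1) = 5 - (-3)*o = 5 + 3*o)
f(2)*(-25) + 106 = (5 + 3*2)*(-25) + 106 = (5 + 6)*(-25) + 106 = 11*(-25) + 106 = -275 + 106 = -169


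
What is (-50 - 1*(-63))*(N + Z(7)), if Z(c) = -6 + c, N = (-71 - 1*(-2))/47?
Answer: -286/47 ≈ -6.0851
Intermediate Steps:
N = -69/47 (N = (-71 + 2)*(1/47) = -69*1/47 = -69/47 ≈ -1.4681)
(-50 - 1*(-63))*(N + Z(7)) = (-50 - 1*(-63))*(-69/47 + (-6 + 7)) = (-50 + 63)*(-69/47 + 1) = 13*(-22/47) = -286/47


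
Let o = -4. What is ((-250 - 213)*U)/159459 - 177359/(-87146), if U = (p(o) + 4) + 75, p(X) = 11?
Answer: 8216704987/4632071338 ≈ 1.7739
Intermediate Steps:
U = 90 (U = (11 + 4) + 75 = 15 + 75 = 90)
((-250 - 213)*U)/159459 - 177359/(-87146) = ((-250 - 213)*90)/159459 - 177359/(-87146) = -463*90*(1/159459) - 177359*(-1/87146) = -41670*1/159459 + 177359/87146 = -13890/53153 + 177359/87146 = 8216704987/4632071338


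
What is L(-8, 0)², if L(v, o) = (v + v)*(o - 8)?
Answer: 16384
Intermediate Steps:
L(v, o) = 2*v*(-8 + o) (L(v, o) = (2*v)*(-8 + o) = 2*v*(-8 + o))
L(-8, 0)² = (2*(-8)*(-8 + 0))² = (2*(-8)*(-8))² = 128² = 16384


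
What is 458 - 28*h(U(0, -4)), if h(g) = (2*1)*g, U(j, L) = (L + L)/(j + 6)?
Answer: 1598/3 ≈ 532.67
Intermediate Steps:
U(j, L) = 2*L/(6 + j) (U(j, L) = (2*L)/(6 + j) = 2*L/(6 + j))
h(g) = 2*g
458 - 28*h(U(0, -4)) = 458 - 56*2*(-4)/(6 + 0) = 458 - 56*2*(-4)/6 = 458 - 56*2*(-4)*(1/6) = 458 - 56*(-4)/3 = 458 - 28*(-8/3) = 458 + 224/3 = 1598/3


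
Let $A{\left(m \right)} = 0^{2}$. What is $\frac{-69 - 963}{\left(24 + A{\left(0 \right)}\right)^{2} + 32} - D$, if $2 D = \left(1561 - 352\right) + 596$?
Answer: $- \frac{68719}{76} \approx -904.2$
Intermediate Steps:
$A{\left(m \right)} = 0$
$D = \frac{1805}{2}$ ($D = \frac{\left(1561 - 352\right) + 596}{2} = \frac{1209 + 596}{2} = \frac{1}{2} \cdot 1805 = \frac{1805}{2} \approx 902.5$)
$\frac{-69 - 963}{\left(24 + A{\left(0 \right)}\right)^{2} + 32} - D = \frac{-69 - 963}{\left(24 + 0\right)^{2} + 32} - \frac{1805}{2} = \frac{-69 - 963}{24^{2} + 32} - \frac{1805}{2} = \frac{-69 - 963}{576 + 32} - \frac{1805}{2} = - \frac{1032}{608} - \frac{1805}{2} = \left(-1032\right) \frac{1}{608} - \frac{1805}{2} = - \frac{129}{76} - \frac{1805}{2} = - \frac{68719}{76}$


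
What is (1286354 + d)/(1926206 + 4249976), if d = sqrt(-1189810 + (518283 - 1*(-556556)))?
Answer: 643177/3088091 + I*sqrt(114971)/6176182 ≈ 0.20828 + 5.49e-5*I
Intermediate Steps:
d = I*sqrt(114971) (d = sqrt(-1189810 + (518283 + 556556)) = sqrt(-1189810 + 1074839) = sqrt(-114971) = I*sqrt(114971) ≈ 339.07*I)
(1286354 + d)/(1926206 + 4249976) = (1286354 + I*sqrt(114971))/(1926206 + 4249976) = (1286354 + I*sqrt(114971))/6176182 = (1286354 + I*sqrt(114971))*(1/6176182) = 643177/3088091 + I*sqrt(114971)/6176182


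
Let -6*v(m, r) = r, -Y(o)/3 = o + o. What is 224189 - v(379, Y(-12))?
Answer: 224201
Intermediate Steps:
Y(o) = -6*o (Y(o) = -3*(o + o) = -6*o)
v(m, r) = -r/6
224189 - v(379, Y(-12)) = 224189 - (-1)*(-6*(-12))/6 = 224189 - (-1)*72/6 = 224189 - 1*(-12) = 224189 + 12 = 224201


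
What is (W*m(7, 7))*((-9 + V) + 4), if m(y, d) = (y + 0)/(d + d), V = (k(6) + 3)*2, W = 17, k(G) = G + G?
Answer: 425/2 ≈ 212.50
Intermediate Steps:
k(G) = 2*G
V = 30 (V = (2*6 + 3)*2 = (12 + 3)*2 = 15*2 = 30)
m(y, d) = y/(2*d) (m(y, d) = y/((2*d)) = y*(1/(2*d)) = y/(2*d))
(W*m(7, 7))*((-9 + V) + 4) = (17*((½)*7/7))*((-9 + 30) + 4) = (17*((½)*7*(⅐)))*(21 + 4) = (17*(½))*25 = (17/2)*25 = 425/2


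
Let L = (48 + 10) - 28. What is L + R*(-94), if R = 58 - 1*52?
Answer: -534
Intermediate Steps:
R = 6 (R = 58 - 52 = 6)
L = 30 (L = 58 - 28 = 30)
L + R*(-94) = 30 + 6*(-94) = 30 - 564 = -534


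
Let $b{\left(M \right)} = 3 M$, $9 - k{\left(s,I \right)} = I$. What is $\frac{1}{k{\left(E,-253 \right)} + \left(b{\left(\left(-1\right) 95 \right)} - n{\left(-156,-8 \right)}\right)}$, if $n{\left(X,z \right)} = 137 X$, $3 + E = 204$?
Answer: $\frac{1}{21349} \approx 4.6841 \cdot 10^{-5}$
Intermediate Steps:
$E = 201$ ($E = -3 + 204 = 201$)
$k{\left(s,I \right)} = 9 - I$
$\frac{1}{k{\left(E,-253 \right)} + \left(b{\left(\left(-1\right) 95 \right)} - n{\left(-156,-8 \right)}\right)} = \frac{1}{\left(9 - -253\right) + \left(3 \left(\left(-1\right) 95\right) - 137 \left(-156\right)\right)} = \frac{1}{\left(9 + 253\right) + \left(3 \left(-95\right) - -21372\right)} = \frac{1}{262 + \left(-285 + 21372\right)} = \frac{1}{262 + 21087} = \frac{1}{21349}$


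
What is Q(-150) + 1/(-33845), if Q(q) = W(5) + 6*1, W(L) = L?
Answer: 372294/33845 ≈ 11.000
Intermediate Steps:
Q(q) = 11 (Q(q) = 5 + 6*1 = 5 + 6 = 11)
Q(-150) + 1/(-33845) = 11 + 1/(-33845) = 11 - 1/33845 = 372294/33845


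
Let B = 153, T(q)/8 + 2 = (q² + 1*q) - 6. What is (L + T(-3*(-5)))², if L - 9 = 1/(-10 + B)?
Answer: 71126756416/20449 ≈ 3.4783e+6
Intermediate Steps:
T(q) = -64 + 8*q + 8*q² (T(q) = -16 + 8*((q² + 1*q) - 6) = -16 + 8*((q² + q) - 6) = -16 + 8*((q + q²) - 6) = -16 + 8*(-6 + q + q²) = -16 + (-48 + 8*q + 8*q²) = -64 + 8*q + 8*q²)
L = 1288/143 (L = 9 + 1/(-10 + 153) = 9 + 1/143 = 1288/143 ≈ 9.0070)
(L + T(-3*(-5)))² = (1288/143 + (-64 + 8*(-3*(-5)) + 8*(-3*(-5))²))² = (1288/143 + (-64 + 8*15 + 8*15²))² = (1288/143 + (-64 + 120 + 8*225))² = (1288/143 + (-64 + 120 + 1800))² = (1288/143 + 1856)² = (266696/143)² = 71126756416/20449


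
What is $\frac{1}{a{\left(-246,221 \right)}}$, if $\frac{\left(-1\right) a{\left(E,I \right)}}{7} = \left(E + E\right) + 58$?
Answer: $\frac{1}{3038} \approx 0.00032916$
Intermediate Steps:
$a{\left(E,I \right)} = -406 - 14 E$ ($a{\left(E,I \right)} = - 7 \left(\left(E + E\right) + 58\right) = - 7 \left(2 E + 58\right) = - 7 \left(58 + 2 E\right) = -406 - 14 E$)
$\frac{1}{a{\left(-246,221 \right)}} = \frac{1}{-406 - -3444} = \frac{1}{-406 + 3444} = \frac{1}{3038}$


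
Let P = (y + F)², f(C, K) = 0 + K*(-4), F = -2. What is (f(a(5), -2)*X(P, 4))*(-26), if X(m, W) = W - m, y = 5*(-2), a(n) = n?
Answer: 29120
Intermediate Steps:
y = -10
f(C, K) = -4*K (f(C, K) = 0 - 4*K = -4*K)
P = 144 (P = (-10 - 2)² = (-12)² = 144)
(f(a(5), -2)*X(P, 4))*(-26) = ((-4*(-2))*(4 - 1*144))*(-26) = (8*(4 - 144))*(-26) = (8*(-140))*(-26) = -1120*(-26) = 29120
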